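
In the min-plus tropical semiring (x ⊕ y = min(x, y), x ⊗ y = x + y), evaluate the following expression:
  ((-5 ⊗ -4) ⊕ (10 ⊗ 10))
((-5 ⊗ -4) ⊕ (10 ⊗ 10)) = -9

Expand innermost to outermost. Recall ⊕ takes the minimum of its arguments and ⊗ takes their sum. Working out the expression ((-5 ⊗ -4) ⊕ (10 ⊗ 10)) gives -9.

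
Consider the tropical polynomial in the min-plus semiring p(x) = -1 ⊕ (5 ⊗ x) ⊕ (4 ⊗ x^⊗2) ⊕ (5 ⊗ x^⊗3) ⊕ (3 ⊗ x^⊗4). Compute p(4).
p(4) = -1

A tropical monomial a ⊗ x^⊗i evaluates to a + i · x. Evaluating each term at x = 4:
  Term 0 contributes -1 + 0 · 4 = -1
  Term 1 contributes 5 + 1 · 4 = 9
  Term 2 contributes 4 + 2 · 4 = 12
  Term 3 contributes 5 + 3 · 4 = 17
  Term 4 contributes 3 + 4 · 4 = 19
p(4) = ⊕ of these = min[-1, 9, 12, 17, 19] = -1.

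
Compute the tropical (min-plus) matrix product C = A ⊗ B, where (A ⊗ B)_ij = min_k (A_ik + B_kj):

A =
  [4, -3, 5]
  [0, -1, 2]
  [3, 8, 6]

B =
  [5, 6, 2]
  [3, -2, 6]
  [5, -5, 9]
A ⊗ B =
  [0, -5, 3]
  [2, -3, 2]
  [8, 1, 5]

Apply the min-plus product entry-by-entry:
  C[0][0] = min over k of (A[0][0] + B[0][0] = 4 + 5 = 9, A[0][1] + B[1][0] = -3 + 3 = 0, A[0][2] + B[2][0] = 5 + 5 = 10) = 0 (attained at k = 1)
  C[0][1] = min over k of (A[0][0] + B[0][1] = 4 + 6 = 10, A[0][1] + B[1][1] = -3 + -2 = -5, A[0][2] + B[2][1] = 5 + -5 = 0) = -5 (attained at k = 1)
  C[0][2] = min over k of (A[0][0] + B[0][2] = 4 + 2 = 6, A[0][1] + B[1][2] = -3 + 6 = 3, A[0][2] + B[2][2] = 5 + 9 = 14) = 3 (attained at k = 1)
  C[1][0] = min over k of (A[1][0] + B[0][0] = 0 + 5 = 5, A[1][1] + B[1][0] = -1 + 3 = 2, A[1][2] + B[2][0] = 2 + 5 = 7) = 2 (attained at k = 1)
  C[1][1] = min over k of (A[1][0] + B[0][1] = 0 + 6 = 6, A[1][1] + B[1][1] = -1 + -2 = -3, A[1][2] + B[2][1] = 2 + -5 = -3) = -3 (attained at k = 1)
  C[1][2] = min over k of (A[1][0] + B[0][2] = 0 + 2 = 2, A[1][1] + B[1][2] = -1 + 6 = 5, A[1][2] + B[2][2] = 2 + 9 = 11) = 2 (attained at k = 0)
  C[2][0] = min over k of (A[2][0] + B[0][0] = 3 + 5 = 8, A[2][1] + B[1][0] = 8 + 3 = 11, A[2][2] + B[2][0] = 6 + 5 = 11) = 8 (attained at k = 0)
  C[2][1] = min over k of (A[2][0] + B[0][1] = 3 + 6 = 9, A[2][1] + B[1][1] = 8 + -2 = 6, A[2][2] + B[2][1] = 6 + -5 = 1) = 1 (attained at k = 2)
  C[2][2] = min over k of (A[2][0] + B[0][2] = 3 + 2 = 5, A[2][1] + B[1][2] = 8 + 6 = 14, A[2][2] + B[2][2] = 6 + 9 = 15) = 5 (attained at k = 0)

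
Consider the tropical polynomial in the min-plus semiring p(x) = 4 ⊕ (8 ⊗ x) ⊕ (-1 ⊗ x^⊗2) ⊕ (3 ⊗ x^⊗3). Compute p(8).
p(8) = 4

A tropical monomial a ⊗ x^⊗i evaluates to a + i · x. Evaluating each term at x = 8:
  Term 0 contributes 4 + 0 · 8 = 4
  Term 1 contributes 8 + 1 · 8 = 16
  Term 2 contributes -1 + 2 · 8 = 15
  Term 3 contributes 3 + 3 · 8 = 27
p(8) = ⊕ of these = min[4, 16, 15, 27] = 4.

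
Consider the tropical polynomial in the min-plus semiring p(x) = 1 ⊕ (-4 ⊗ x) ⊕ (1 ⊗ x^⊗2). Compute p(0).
p(0) = -4

A tropical monomial a ⊗ x^⊗i evaluates to a + i · x. Evaluating each term at x = 0:
  Term 0 contributes 1 + 0 · 0 = 1
  Term 1 contributes -4 + 1 · 0 = -4
  Term 2 contributes 1 + 2 · 0 = 1
p(0) = ⊕ of these = min[1, -4, 1] = -4.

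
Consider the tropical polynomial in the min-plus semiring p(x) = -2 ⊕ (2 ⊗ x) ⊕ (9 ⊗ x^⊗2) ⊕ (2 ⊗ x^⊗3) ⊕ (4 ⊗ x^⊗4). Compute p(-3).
p(-3) = -8

A tropical monomial a ⊗ x^⊗i evaluates to a + i · x. Evaluating each term at x = -3:
  Term 0 contributes -2 + 0 · -3 = -2
  Term 1 contributes 2 + 1 · -3 = -1
  Term 2 contributes 9 + 2 · -3 = 3
  Term 3 contributes 2 + 3 · -3 = -7
  Term 4 contributes 4 + 4 · -3 = -8
p(-3) = ⊕ of these = min[-2, -1, 3, -7, -8] = -8.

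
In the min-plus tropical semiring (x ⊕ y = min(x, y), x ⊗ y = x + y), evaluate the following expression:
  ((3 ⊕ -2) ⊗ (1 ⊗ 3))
((3 ⊕ -2) ⊗ (1 ⊗ 3)) = 2

Expand innermost to outermost. Recall ⊕ takes the minimum of its arguments and ⊗ takes their sum. Working out the expression ((3 ⊕ -2) ⊗ (1 ⊗ 3)) gives 2.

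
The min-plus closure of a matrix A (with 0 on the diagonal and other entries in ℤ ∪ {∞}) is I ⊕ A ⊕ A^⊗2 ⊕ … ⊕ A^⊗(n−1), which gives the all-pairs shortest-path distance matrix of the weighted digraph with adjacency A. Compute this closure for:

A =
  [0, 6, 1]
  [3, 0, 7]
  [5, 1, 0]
Closure =
  [0, 2, 1]
  [3, 0, 4]
  [4, 1, 0]

This is the Floyd-Warshall all-pairs shortest-path computation. For each intermediate vertex k = 0, 1, …, 2, update dist[i][j] ← min(dist[i][j], dist[i][k] + dist[k][j]). The final matrix gives, for each (i, j), the minimum total weight of any directed path from i to j (possibly empty when i = j).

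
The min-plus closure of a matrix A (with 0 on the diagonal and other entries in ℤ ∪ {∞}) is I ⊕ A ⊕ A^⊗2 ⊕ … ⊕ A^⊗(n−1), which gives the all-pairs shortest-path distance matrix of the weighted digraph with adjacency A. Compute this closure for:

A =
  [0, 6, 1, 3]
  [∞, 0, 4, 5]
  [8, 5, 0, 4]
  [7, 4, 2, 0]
Closure =
  [0, 6, 1, 3]
  [12, 0, 4, 5]
  [8, 5, 0, 4]
  [7, 4, 2, 0]

This is the Floyd-Warshall all-pairs shortest-path computation. For each intermediate vertex k = 0, 1, …, 3, update dist[i][j] ← min(dist[i][j], dist[i][k] + dist[k][j]). The final matrix gives, for each (i, j), the minimum total weight of any directed path from i to j (possibly empty when i = j).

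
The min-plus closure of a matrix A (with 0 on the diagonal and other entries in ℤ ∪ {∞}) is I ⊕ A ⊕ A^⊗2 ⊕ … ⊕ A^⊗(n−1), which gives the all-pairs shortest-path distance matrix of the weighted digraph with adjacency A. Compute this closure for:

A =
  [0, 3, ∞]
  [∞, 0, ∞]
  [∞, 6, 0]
Closure =
  [0, 3, ∞]
  [∞, 0, ∞]
  [∞, 6, 0]

This is the Floyd-Warshall all-pairs shortest-path computation. For each intermediate vertex k = 0, 1, …, 2, update dist[i][j] ← min(dist[i][j], dist[i][k] + dist[k][j]). The final matrix gives, for each (i, j), the minimum total weight of any directed path from i to j (possibly empty when i = j).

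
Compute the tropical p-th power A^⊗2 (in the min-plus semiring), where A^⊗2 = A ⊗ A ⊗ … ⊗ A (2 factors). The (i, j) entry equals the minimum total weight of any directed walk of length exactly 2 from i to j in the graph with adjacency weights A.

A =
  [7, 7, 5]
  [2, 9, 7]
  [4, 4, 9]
A^⊗2 =
  [9, 9, 12]
  [9, 9, 7]
  [6, 11, 9]

Each entry (A^⊗2)_ij equals the minimum over all length-2 walks i = v_0 → v_1 → … → v_2 = j of Σ_t A[v_t][v_{t+1}]. For example, for (i, j) = (0, 2) we minimise over 3 possible intermediate vertex sequences; the minimum is 12, attained along the walk 0 → 0 → 2.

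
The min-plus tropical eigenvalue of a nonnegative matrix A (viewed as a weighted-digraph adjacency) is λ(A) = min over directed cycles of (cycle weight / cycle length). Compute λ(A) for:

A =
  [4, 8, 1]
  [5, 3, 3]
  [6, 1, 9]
λ(A) = 2

Enumerate directed cycles and compute their means (weight / length). Sample:
  cycle 0 → 0: weight = 4, length = 1, mean = 4/1 ≈ 4.000
  cycle 1 → 1: weight = 3, length = 1, mean = 3/1 ≈ 3.000
  cycle 2 → 2: weight = 9, length = 1, mean = 9/1 ≈ 9.000
  cycle 0 → 1 → 0: weight = 13, length = 2, mean = 13/2 ≈ 6.500
  cycle 0 → 2 → 0: weight = 7, length = 2, mean = 7/2 ≈ 3.500
  cycle 1 → 0 → 1: weight = 13, length = 2, mean = 13/2 ≈ 6.500
Minimum mean = 2.000, attained e.g. along the cycle 1 → 2 → 1 with weight 4 and length 2. So λ(A) = 4/2 = 2.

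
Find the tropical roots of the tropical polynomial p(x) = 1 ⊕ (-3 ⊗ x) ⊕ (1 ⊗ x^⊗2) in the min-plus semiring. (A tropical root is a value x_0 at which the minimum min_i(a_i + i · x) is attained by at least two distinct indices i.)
Roots: {-4, 4}

Each tropical root is a break point of the lower envelope of the lines y = a_i + i · x (there are 3 lines, with slopes 0, 1, ..., 2). Only the lines that attain the minimum somewhere contribute to roots; other lines are dominated. Here the surviving (envelope) indices are i = 2, i = 1, i = 0.
Intersections between consecutive envelope lines give the roots: for adjacent envelope indices i < j the intersection is x = (a_i − a_j) / (j − i). Reading off the sorted break points: {-4, 4}.
Verification: at each break x_0, at least two indices attain the minimum of min_i(a_i + i · x_0).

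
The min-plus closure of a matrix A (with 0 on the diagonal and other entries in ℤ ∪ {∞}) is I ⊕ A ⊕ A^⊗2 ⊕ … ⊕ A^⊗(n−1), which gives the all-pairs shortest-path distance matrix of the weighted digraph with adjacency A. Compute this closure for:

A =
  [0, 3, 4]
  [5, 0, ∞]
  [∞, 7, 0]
Closure =
  [0, 3, 4]
  [5, 0, 9]
  [12, 7, 0]

This is the Floyd-Warshall all-pairs shortest-path computation. For each intermediate vertex k = 0, 1, …, 2, update dist[i][j] ← min(dist[i][j], dist[i][k] + dist[k][j]). The final matrix gives, for each (i, j), the minimum total weight of any directed path from i to j (possibly empty when i = j).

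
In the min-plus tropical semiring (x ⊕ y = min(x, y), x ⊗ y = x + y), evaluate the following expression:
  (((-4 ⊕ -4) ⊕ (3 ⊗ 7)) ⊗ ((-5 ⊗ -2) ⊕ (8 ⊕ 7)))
(((-4 ⊕ -4) ⊕ (3 ⊗ 7)) ⊗ ((-5 ⊗ -2) ⊕ (8 ⊕ 7))) = -11

Expand innermost to outermost. Recall ⊕ takes the minimum of its arguments and ⊗ takes their sum. Working out the expression (((-4 ⊕ -4) ⊕ (3 ⊗ 7)) ⊗ ((-5 ⊗ -2) ⊕ (8 ⊕ 7))) gives -11.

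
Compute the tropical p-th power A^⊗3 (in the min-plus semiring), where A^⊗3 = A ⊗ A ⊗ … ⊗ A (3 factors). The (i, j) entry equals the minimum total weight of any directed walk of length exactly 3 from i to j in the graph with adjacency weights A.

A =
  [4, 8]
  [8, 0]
A^⊗3 =
  [12, 8]
  [8, 0]

Each entry (A^⊗3)_ij equals the minimum over all length-3 walks i = v_0 → v_1 → … → v_3 = j of Σ_t A[v_t][v_{t+1}]. For example, for (i, j) = (0, 1) we minimise over 4 possible intermediate vertex sequences; the minimum is 8, attained along the walk 0 → 1 → 1 → 1.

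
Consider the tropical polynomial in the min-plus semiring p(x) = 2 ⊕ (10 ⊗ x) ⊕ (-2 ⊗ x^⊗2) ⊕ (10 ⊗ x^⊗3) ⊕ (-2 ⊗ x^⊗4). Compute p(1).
p(1) = 0

A tropical monomial a ⊗ x^⊗i evaluates to a + i · x. Evaluating each term at x = 1:
  Term 0 contributes 2 + 0 · 1 = 2
  Term 1 contributes 10 + 1 · 1 = 11
  Term 2 contributes -2 + 2 · 1 = 0
  Term 3 contributes 10 + 3 · 1 = 13
  Term 4 contributes -2 + 4 · 1 = 2
p(1) = ⊕ of these = min[2, 11, 0, 13, 2] = 0.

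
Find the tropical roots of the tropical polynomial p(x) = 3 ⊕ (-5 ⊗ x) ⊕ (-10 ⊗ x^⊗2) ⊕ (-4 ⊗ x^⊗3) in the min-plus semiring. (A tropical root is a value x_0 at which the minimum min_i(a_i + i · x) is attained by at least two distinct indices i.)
Roots: {-6, 5, 8}

Each tropical root is a break point of the lower envelope of the lines y = a_i + i · x (there are 4 lines, with slopes 0, 1, ..., 3). Only the lines that attain the minimum somewhere contribute to roots; other lines are dominated. Here the surviving (envelope) indices are i = 3, i = 2, i = 1, i = 0.
Intersections between consecutive envelope lines give the roots: for adjacent envelope indices i < j the intersection is x = (a_i − a_j) / (j − i). Reading off the sorted break points: {-6, 5, 8}.
Verification: at each break x_0, at least two indices attain the minimum of min_i(a_i + i · x_0).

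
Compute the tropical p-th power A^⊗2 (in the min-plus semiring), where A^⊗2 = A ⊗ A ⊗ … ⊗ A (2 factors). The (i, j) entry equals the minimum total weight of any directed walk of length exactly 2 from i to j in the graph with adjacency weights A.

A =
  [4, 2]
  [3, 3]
A^⊗2 =
  [5, 5]
  [6, 5]

Each entry (A^⊗2)_ij equals the minimum over all length-2 walks i = v_0 → v_1 → … → v_2 = j of Σ_t A[v_t][v_{t+1}]. For example, for (i, j) = (0, 1) we minimise over 2 possible intermediate vertex sequences; the minimum is 5, attained along the walk 0 → 1 → 1.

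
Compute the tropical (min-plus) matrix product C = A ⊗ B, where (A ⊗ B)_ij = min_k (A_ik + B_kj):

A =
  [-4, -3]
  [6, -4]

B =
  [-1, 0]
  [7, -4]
A ⊗ B =
  [-5, -7]
  [3, -8]

Apply the min-plus product entry-by-entry:
  C[0][0] = min over k of (A[0][0] + B[0][0] = -4 + -1 = -5, A[0][1] + B[1][0] = -3 + 7 = 4) = -5 (attained at k = 0)
  C[0][1] = min over k of (A[0][0] + B[0][1] = -4 + 0 = -4, A[0][1] + B[1][1] = -3 + -4 = -7) = -7 (attained at k = 1)
  C[1][0] = min over k of (A[1][0] + B[0][0] = 6 + -1 = 5, A[1][1] + B[1][0] = -4 + 7 = 3) = 3 (attained at k = 1)
  C[1][1] = min over k of (A[1][0] + B[0][1] = 6 + 0 = 6, A[1][1] + B[1][1] = -4 + -4 = -8) = -8 (attained at k = 1)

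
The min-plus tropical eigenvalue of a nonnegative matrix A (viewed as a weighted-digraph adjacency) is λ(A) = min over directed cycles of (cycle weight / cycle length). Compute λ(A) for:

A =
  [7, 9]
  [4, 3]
λ(A) = 3

Enumerate directed cycles and compute their means (weight / length). Sample:
  cycle 0 → 0: weight = 7, length = 1, mean = 7/1 ≈ 7.000
  cycle 1 → 1: weight = 3, length = 1, mean = 3/1 ≈ 3.000
  cycle 0 → 1 → 0: weight = 13, length = 2, mean = 13/2 ≈ 6.500
  cycle 1 → 0 → 1: weight = 13, length = 2, mean = 13/2 ≈ 6.500
Minimum mean = 3.000, attained e.g. along the cycle 1 → 1 with weight 3 and length 1. So λ(A) = 3/1 = 3.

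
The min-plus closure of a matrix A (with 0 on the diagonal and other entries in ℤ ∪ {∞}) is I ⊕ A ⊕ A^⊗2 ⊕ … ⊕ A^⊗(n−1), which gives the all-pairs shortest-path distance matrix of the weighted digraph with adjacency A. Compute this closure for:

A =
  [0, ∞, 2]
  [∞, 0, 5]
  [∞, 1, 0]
Closure =
  [0, 3, 2]
  [∞, 0, 5]
  [∞, 1, 0]

This is the Floyd-Warshall all-pairs shortest-path computation. For each intermediate vertex k = 0, 1, …, 2, update dist[i][j] ← min(dist[i][j], dist[i][k] + dist[k][j]). The final matrix gives, for each (i, j), the minimum total weight of any directed path from i to j (possibly empty when i = j).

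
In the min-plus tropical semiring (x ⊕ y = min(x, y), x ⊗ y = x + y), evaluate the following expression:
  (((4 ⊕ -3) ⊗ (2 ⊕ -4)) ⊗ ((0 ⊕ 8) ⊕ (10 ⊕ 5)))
(((4 ⊕ -3) ⊗ (2 ⊕ -4)) ⊗ ((0 ⊕ 8) ⊕ (10 ⊕ 5))) = -7

Expand innermost to outermost. Recall ⊕ takes the minimum of its arguments and ⊗ takes their sum. Working out the expression (((4 ⊕ -3) ⊗ (2 ⊕ -4)) ⊗ ((0 ⊕ 8) ⊕ (10 ⊕ 5))) gives -7.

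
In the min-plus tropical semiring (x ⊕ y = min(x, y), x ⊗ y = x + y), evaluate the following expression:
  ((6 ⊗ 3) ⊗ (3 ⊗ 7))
((6 ⊗ 3) ⊗ (3 ⊗ 7)) = 19

Expand innermost to outermost. Recall ⊕ takes the minimum of its arguments and ⊗ takes their sum. Working out the expression ((6 ⊗ 3) ⊗ (3 ⊗ 7)) gives 19.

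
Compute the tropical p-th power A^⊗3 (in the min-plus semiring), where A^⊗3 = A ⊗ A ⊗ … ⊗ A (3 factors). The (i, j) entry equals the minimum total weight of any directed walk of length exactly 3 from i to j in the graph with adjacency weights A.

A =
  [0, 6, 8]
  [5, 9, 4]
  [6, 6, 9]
A^⊗3 =
  [0, 6, 8]
  [5, 11, 13]
  [6, 12, 14]

Each entry (A^⊗3)_ij equals the minimum over all length-3 walks i = v_0 → v_1 → … → v_3 = j of Σ_t A[v_t][v_{t+1}]. For example, for (i, j) = (0, 2) we minimise over 9 possible intermediate vertex sequences; the minimum is 8, attained along the walk 0 → 0 → 0 → 2.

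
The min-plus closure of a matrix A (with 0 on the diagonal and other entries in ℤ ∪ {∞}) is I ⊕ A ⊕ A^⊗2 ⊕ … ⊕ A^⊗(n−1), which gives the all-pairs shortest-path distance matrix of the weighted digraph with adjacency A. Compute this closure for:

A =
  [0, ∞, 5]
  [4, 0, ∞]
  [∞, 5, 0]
Closure =
  [0, 10, 5]
  [4, 0, 9]
  [9, 5, 0]

This is the Floyd-Warshall all-pairs shortest-path computation. For each intermediate vertex k = 0, 1, …, 2, update dist[i][j] ← min(dist[i][j], dist[i][k] + dist[k][j]). The final matrix gives, for each (i, j), the minimum total weight of any directed path from i to j (possibly empty when i = j).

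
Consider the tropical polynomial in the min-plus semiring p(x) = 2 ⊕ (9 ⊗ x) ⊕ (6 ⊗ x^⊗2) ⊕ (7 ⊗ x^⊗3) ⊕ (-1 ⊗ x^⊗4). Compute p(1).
p(1) = 2

A tropical monomial a ⊗ x^⊗i evaluates to a + i · x. Evaluating each term at x = 1:
  Term 0 contributes 2 + 0 · 1 = 2
  Term 1 contributes 9 + 1 · 1 = 10
  Term 2 contributes 6 + 2 · 1 = 8
  Term 3 contributes 7 + 3 · 1 = 10
  Term 4 contributes -1 + 4 · 1 = 3
p(1) = ⊕ of these = min[2, 10, 8, 10, 3] = 2.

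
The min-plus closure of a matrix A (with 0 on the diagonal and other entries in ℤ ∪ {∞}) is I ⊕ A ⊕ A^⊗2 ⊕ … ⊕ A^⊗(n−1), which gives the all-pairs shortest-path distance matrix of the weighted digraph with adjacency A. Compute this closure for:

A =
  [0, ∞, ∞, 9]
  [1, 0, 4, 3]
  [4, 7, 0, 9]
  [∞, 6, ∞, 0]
Closure =
  [0, 15, 19, 9]
  [1, 0, 4, 3]
  [4, 7, 0, 9]
  [7, 6, 10, 0]

This is the Floyd-Warshall all-pairs shortest-path computation. For each intermediate vertex k = 0, 1, …, 3, update dist[i][j] ← min(dist[i][j], dist[i][k] + dist[k][j]). The final matrix gives, for each (i, j), the minimum total weight of any directed path from i to j (possibly empty when i = j).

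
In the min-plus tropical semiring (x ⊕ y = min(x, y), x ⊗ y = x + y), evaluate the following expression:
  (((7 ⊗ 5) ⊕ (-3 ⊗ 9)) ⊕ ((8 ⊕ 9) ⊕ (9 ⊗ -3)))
(((7 ⊗ 5) ⊕ (-3 ⊗ 9)) ⊕ ((8 ⊕ 9) ⊕ (9 ⊗ -3))) = 6

Expand innermost to outermost. Recall ⊕ takes the minimum of its arguments and ⊗ takes their sum. Working out the expression (((7 ⊗ 5) ⊕ (-3 ⊗ 9)) ⊕ ((8 ⊕ 9) ⊕ (9 ⊗ -3))) gives 6.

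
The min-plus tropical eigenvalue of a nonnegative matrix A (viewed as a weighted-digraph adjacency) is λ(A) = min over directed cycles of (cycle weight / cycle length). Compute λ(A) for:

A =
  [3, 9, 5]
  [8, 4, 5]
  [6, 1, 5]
λ(A) = 3

Enumerate directed cycles and compute their means (weight / length). Sample:
  cycle 0 → 0: weight = 3, length = 1, mean = 3/1 ≈ 3.000
  cycle 1 → 1: weight = 4, length = 1, mean = 4/1 ≈ 4.000
  cycle 2 → 2: weight = 5, length = 1, mean = 5/1 ≈ 5.000
  cycle 0 → 1 → 0: weight = 17, length = 2, mean = 17/2 ≈ 8.500
  cycle 0 → 2 → 0: weight = 11, length = 2, mean = 11/2 ≈ 5.500
  cycle 1 → 0 → 1: weight = 17, length = 2, mean = 17/2 ≈ 8.500
Minimum mean = 3.000, attained e.g. along the cycle 0 → 0 with weight 3 and length 1. So λ(A) = 3/1 = 3.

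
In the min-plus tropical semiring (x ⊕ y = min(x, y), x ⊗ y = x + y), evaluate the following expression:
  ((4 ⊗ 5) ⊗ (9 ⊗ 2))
((4 ⊗ 5) ⊗ (9 ⊗ 2)) = 20

Expand innermost to outermost. Recall ⊕ takes the minimum of its arguments and ⊗ takes their sum. Working out the expression ((4 ⊗ 5) ⊗ (9 ⊗ 2)) gives 20.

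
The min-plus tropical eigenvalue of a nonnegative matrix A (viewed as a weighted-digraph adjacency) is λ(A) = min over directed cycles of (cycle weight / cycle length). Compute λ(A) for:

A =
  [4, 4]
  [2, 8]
λ(A) = 3

Enumerate directed cycles and compute their means (weight / length). Sample:
  cycle 0 → 0: weight = 4, length = 1, mean = 4/1 ≈ 4.000
  cycle 1 → 1: weight = 8, length = 1, mean = 8/1 ≈ 8.000
  cycle 0 → 1 → 0: weight = 6, length = 2, mean = 6/2 ≈ 3.000
  cycle 1 → 0 → 1: weight = 6, length = 2, mean = 6/2 ≈ 3.000
Minimum mean = 3.000, attained e.g. along the cycle 0 → 1 → 0 with weight 6 and length 2. So λ(A) = 6/2 = 3.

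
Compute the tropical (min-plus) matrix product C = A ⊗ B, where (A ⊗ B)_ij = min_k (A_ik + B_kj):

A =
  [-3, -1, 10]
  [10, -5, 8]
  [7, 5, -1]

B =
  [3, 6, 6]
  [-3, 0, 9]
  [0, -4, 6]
A ⊗ B =
  [-4, -1, 3]
  [-8, -5, 4]
  [-1, -5, 5]

Apply the min-plus product entry-by-entry:
  C[0][0] = min over k of (A[0][0] + B[0][0] = -3 + 3 = 0, A[0][1] + B[1][0] = -1 + -3 = -4, A[0][2] + B[2][0] = 10 + 0 = 10) = -4 (attained at k = 1)
  C[0][1] = min over k of (A[0][0] + B[0][1] = -3 + 6 = 3, A[0][1] + B[1][1] = -1 + 0 = -1, A[0][2] + B[2][1] = 10 + -4 = 6) = -1 (attained at k = 1)
  C[0][2] = min over k of (A[0][0] + B[0][2] = -3 + 6 = 3, A[0][1] + B[1][2] = -1 + 9 = 8, A[0][2] + B[2][2] = 10 + 6 = 16) = 3 (attained at k = 0)
  C[1][0] = min over k of (A[1][0] + B[0][0] = 10 + 3 = 13, A[1][1] + B[1][0] = -5 + -3 = -8, A[1][2] + B[2][0] = 8 + 0 = 8) = -8 (attained at k = 1)
  C[1][1] = min over k of (A[1][0] + B[0][1] = 10 + 6 = 16, A[1][1] + B[1][1] = -5 + 0 = -5, A[1][2] + B[2][1] = 8 + -4 = 4) = -5 (attained at k = 1)
  C[1][2] = min over k of (A[1][0] + B[0][2] = 10 + 6 = 16, A[1][1] + B[1][2] = -5 + 9 = 4, A[1][2] + B[2][2] = 8 + 6 = 14) = 4 (attained at k = 1)
  C[2][0] = min over k of (A[2][0] + B[0][0] = 7 + 3 = 10, A[2][1] + B[1][0] = 5 + -3 = 2, A[2][2] + B[2][0] = -1 + 0 = -1) = -1 (attained at k = 2)
  C[2][1] = min over k of (A[2][0] + B[0][1] = 7 + 6 = 13, A[2][1] + B[1][1] = 5 + 0 = 5, A[2][2] + B[2][1] = -1 + -4 = -5) = -5 (attained at k = 2)
  C[2][2] = min over k of (A[2][0] + B[0][2] = 7 + 6 = 13, A[2][1] + B[1][2] = 5 + 9 = 14, A[2][2] + B[2][2] = -1 + 6 = 5) = 5 (attained at k = 2)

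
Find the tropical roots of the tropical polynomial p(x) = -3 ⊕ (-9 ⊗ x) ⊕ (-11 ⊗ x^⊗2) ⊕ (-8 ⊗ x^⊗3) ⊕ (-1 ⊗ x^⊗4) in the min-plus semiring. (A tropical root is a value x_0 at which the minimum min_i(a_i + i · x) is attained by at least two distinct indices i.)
Roots: {-7, -3, 2, 6}

Each tropical root is a break point of the lower envelope of the lines y = a_i + i · x (there are 5 lines, with slopes 0, 1, ..., 4). Only the lines that attain the minimum somewhere contribute to roots; other lines are dominated. Here the surviving (envelope) indices are i = 4, i = 3, i = 2, i = 1, i = 0.
Intersections between consecutive envelope lines give the roots: for adjacent envelope indices i < j the intersection is x = (a_i − a_j) / (j − i). Reading off the sorted break points: {-7, -3, 2, 6}.
Verification: at each break x_0, at least two indices attain the minimum of min_i(a_i + i · x_0).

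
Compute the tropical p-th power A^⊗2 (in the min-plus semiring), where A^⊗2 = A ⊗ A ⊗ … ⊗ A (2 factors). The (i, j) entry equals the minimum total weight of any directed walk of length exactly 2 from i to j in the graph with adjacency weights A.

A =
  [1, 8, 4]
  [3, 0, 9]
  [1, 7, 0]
A^⊗2 =
  [2, 8, 4]
  [3, 0, 7]
  [1, 7, 0]

Each entry (A^⊗2)_ij equals the minimum over all length-2 walks i = v_0 → v_1 → … → v_2 = j of Σ_t A[v_t][v_{t+1}]. For example, for (i, j) = (0, 2) we minimise over 3 possible intermediate vertex sequences; the minimum is 4, attained along the walk 0 → 2 → 2.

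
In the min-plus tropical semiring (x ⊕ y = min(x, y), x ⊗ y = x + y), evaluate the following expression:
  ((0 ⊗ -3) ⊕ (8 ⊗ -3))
((0 ⊗ -3) ⊕ (8 ⊗ -3)) = -3

Expand innermost to outermost. Recall ⊕ takes the minimum of its arguments and ⊗ takes their sum. Working out the expression ((0 ⊗ -3) ⊕ (8 ⊗ -3)) gives -3.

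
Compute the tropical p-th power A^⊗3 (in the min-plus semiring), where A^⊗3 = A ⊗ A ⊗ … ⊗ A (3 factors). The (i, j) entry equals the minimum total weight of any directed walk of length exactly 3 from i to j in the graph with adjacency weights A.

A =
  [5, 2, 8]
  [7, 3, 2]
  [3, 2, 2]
A^⊗3 =
  [7, 6, 6]
  [7, 6, 6]
  [7, 6, 6]

Each entry (A^⊗3)_ij equals the minimum over all length-3 walks i = v_0 → v_1 → … → v_3 = j of Σ_t A[v_t][v_{t+1}]. For example, for (i, j) = (0, 2) we minimise over 9 possible intermediate vertex sequences; the minimum is 6, attained along the walk 0 → 1 → 2 → 2.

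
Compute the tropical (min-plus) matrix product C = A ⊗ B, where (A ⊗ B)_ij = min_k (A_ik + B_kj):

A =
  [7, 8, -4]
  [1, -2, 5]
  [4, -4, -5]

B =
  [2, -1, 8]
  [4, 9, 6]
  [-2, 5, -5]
A ⊗ B =
  [-6, 1, -9]
  [2, 0, 0]
  [-7, 0, -10]

Apply the min-plus product entry-by-entry:
  C[0][0] = min over k of (A[0][0] + B[0][0] = 7 + 2 = 9, A[0][1] + B[1][0] = 8 + 4 = 12, A[0][2] + B[2][0] = -4 + -2 = -6) = -6 (attained at k = 2)
  C[0][1] = min over k of (A[0][0] + B[0][1] = 7 + -1 = 6, A[0][1] + B[1][1] = 8 + 9 = 17, A[0][2] + B[2][1] = -4 + 5 = 1) = 1 (attained at k = 2)
  C[0][2] = min over k of (A[0][0] + B[0][2] = 7 + 8 = 15, A[0][1] + B[1][2] = 8 + 6 = 14, A[0][2] + B[2][2] = -4 + -5 = -9) = -9 (attained at k = 2)
  C[1][0] = min over k of (A[1][0] + B[0][0] = 1 + 2 = 3, A[1][1] + B[1][0] = -2 + 4 = 2, A[1][2] + B[2][0] = 5 + -2 = 3) = 2 (attained at k = 1)
  C[1][1] = min over k of (A[1][0] + B[0][1] = 1 + -1 = 0, A[1][1] + B[1][1] = -2 + 9 = 7, A[1][2] + B[2][1] = 5 + 5 = 10) = 0 (attained at k = 0)
  C[1][2] = min over k of (A[1][0] + B[0][2] = 1 + 8 = 9, A[1][1] + B[1][2] = -2 + 6 = 4, A[1][2] + B[2][2] = 5 + -5 = 0) = 0 (attained at k = 2)
  C[2][0] = min over k of (A[2][0] + B[0][0] = 4 + 2 = 6, A[2][1] + B[1][0] = -4 + 4 = 0, A[2][2] + B[2][0] = -5 + -2 = -7) = -7 (attained at k = 2)
  C[2][1] = min over k of (A[2][0] + B[0][1] = 4 + -1 = 3, A[2][1] + B[1][1] = -4 + 9 = 5, A[2][2] + B[2][1] = -5 + 5 = 0) = 0 (attained at k = 2)
  C[2][2] = min over k of (A[2][0] + B[0][2] = 4 + 8 = 12, A[2][1] + B[1][2] = -4 + 6 = 2, A[2][2] + B[2][2] = -5 + -5 = -10) = -10 (attained at k = 2)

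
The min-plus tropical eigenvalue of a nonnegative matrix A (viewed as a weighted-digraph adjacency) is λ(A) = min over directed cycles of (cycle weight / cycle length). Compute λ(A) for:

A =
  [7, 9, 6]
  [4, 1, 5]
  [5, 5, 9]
λ(A) = 1

Enumerate directed cycles and compute their means (weight / length). Sample:
  cycle 0 → 0: weight = 7, length = 1, mean = 7/1 ≈ 7.000
  cycle 1 → 1: weight = 1, length = 1, mean = 1/1 ≈ 1.000
  cycle 2 → 2: weight = 9, length = 1, mean = 9/1 ≈ 9.000
  cycle 0 → 1 → 0: weight = 13, length = 2, mean = 13/2 ≈ 6.500
  cycle 0 → 2 → 0: weight = 11, length = 2, mean = 11/2 ≈ 5.500
  cycle 1 → 0 → 1: weight = 13, length = 2, mean = 13/2 ≈ 6.500
Minimum mean = 1.000, attained e.g. along the cycle 1 → 1 with weight 1 and length 1. So λ(A) = 1/1 = 1.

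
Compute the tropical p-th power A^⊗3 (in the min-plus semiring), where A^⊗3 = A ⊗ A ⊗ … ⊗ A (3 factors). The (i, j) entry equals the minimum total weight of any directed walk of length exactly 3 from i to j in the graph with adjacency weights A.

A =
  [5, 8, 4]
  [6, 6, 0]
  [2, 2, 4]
A^⊗3 =
  [10, 10, 6]
  [6, 6, 2]
  [4, 4, 6]

Each entry (A^⊗3)_ij equals the minimum over all length-3 walks i = v_0 → v_1 → … → v_3 = j of Σ_t A[v_t][v_{t+1}]. For example, for (i, j) = (0, 2) we minimise over 9 possible intermediate vertex sequences; the minimum is 6, attained along the walk 0 → 2 → 1 → 2.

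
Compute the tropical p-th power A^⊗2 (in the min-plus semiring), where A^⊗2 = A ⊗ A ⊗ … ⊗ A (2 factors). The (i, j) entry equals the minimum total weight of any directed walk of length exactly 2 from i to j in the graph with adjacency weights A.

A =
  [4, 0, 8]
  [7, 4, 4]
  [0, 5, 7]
A^⊗2 =
  [7, 4, 4]
  [4, 7, 8]
  [4, 0, 8]

Each entry (A^⊗2)_ij equals the minimum over all length-2 walks i = v_0 → v_1 → … → v_2 = j of Σ_t A[v_t][v_{t+1}]. For example, for (i, j) = (0, 2) we minimise over 3 possible intermediate vertex sequences; the minimum is 4, attained along the walk 0 → 1 → 2.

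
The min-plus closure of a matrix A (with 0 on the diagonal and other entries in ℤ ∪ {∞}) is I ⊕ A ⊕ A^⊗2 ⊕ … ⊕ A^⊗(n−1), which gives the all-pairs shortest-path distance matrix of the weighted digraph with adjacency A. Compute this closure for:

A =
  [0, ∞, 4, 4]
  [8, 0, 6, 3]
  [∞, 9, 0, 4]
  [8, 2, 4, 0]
Closure =
  [0, 6, 4, 4]
  [8, 0, 6, 3]
  [12, 6, 0, 4]
  [8, 2, 4, 0]

This is the Floyd-Warshall all-pairs shortest-path computation. For each intermediate vertex k = 0, 1, …, 3, update dist[i][j] ← min(dist[i][j], dist[i][k] + dist[k][j]). The final matrix gives, for each (i, j), the minimum total weight of any directed path from i to j (possibly empty when i = j).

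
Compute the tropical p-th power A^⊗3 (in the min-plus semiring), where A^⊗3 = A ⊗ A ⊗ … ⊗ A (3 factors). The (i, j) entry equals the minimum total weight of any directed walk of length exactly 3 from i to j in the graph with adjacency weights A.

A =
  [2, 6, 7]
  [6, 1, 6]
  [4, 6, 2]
A^⊗3 =
  [6, 8, 11]
  [8, 3, 8]
  [8, 8, 6]

Each entry (A^⊗3)_ij equals the minimum over all length-3 walks i = v_0 → v_1 → … → v_3 = j of Σ_t A[v_t][v_{t+1}]. For example, for (i, j) = (0, 2) we minimise over 9 possible intermediate vertex sequences; the minimum is 11, attained along the walk 0 → 0 → 0 → 2.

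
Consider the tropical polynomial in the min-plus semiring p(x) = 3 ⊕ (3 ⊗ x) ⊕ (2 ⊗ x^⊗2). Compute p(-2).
p(-2) = -2

A tropical monomial a ⊗ x^⊗i evaluates to a + i · x. Evaluating each term at x = -2:
  Term 0 contributes 3 + 0 · -2 = 3
  Term 1 contributes 3 + 1 · -2 = 1
  Term 2 contributes 2 + 2 · -2 = -2
p(-2) = ⊕ of these = min[3, 1, -2] = -2.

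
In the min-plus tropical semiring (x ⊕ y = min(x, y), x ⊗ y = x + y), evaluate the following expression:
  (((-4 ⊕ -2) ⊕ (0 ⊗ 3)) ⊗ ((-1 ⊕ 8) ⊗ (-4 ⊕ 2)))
(((-4 ⊕ -2) ⊕ (0 ⊗ 3)) ⊗ ((-1 ⊕ 8) ⊗ (-4 ⊕ 2))) = -9

Expand innermost to outermost. Recall ⊕ takes the minimum of its arguments and ⊗ takes their sum. Working out the expression (((-4 ⊕ -2) ⊕ (0 ⊗ 3)) ⊗ ((-1 ⊕ 8) ⊗ (-4 ⊕ 2))) gives -9.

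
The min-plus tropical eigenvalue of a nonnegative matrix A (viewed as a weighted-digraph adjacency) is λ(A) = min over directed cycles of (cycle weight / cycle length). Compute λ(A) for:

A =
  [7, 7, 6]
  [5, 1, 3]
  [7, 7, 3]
λ(A) = 1

Enumerate directed cycles and compute their means (weight / length). Sample:
  cycle 0 → 0: weight = 7, length = 1, mean = 7/1 ≈ 7.000
  cycle 1 → 1: weight = 1, length = 1, mean = 1/1 ≈ 1.000
  cycle 2 → 2: weight = 3, length = 1, mean = 3/1 ≈ 3.000
  cycle 0 → 1 → 0: weight = 12, length = 2, mean = 12/2 ≈ 6.000
  cycle 0 → 2 → 0: weight = 13, length = 2, mean = 13/2 ≈ 6.500
  cycle 1 → 0 → 1: weight = 12, length = 2, mean = 12/2 ≈ 6.000
Minimum mean = 1.000, attained e.g. along the cycle 1 → 1 with weight 1 and length 1. So λ(A) = 1/1 = 1.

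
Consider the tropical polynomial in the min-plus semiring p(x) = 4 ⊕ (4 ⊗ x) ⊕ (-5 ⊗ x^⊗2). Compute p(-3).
p(-3) = -11

A tropical monomial a ⊗ x^⊗i evaluates to a + i · x. Evaluating each term at x = -3:
  Term 0 contributes 4 + 0 · -3 = 4
  Term 1 contributes 4 + 1 · -3 = 1
  Term 2 contributes -5 + 2 · -3 = -11
p(-3) = ⊕ of these = min[4, 1, -11] = -11.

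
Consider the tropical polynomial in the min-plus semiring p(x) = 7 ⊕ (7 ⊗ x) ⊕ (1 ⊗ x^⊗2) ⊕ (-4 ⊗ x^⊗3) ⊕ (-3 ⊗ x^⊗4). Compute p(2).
p(2) = 2

A tropical monomial a ⊗ x^⊗i evaluates to a + i · x. Evaluating each term at x = 2:
  Term 0 contributes 7 + 0 · 2 = 7
  Term 1 contributes 7 + 1 · 2 = 9
  Term 2 contributes 1 + 2 · 2 = 5
  Term 3 contributes -4 + 3 · 2 = 2
  Term 4 contributes -3 + 4 · 2 = 5
p(2) = ⊕ of these = min[7, 9, 5, 2, 5] = 2.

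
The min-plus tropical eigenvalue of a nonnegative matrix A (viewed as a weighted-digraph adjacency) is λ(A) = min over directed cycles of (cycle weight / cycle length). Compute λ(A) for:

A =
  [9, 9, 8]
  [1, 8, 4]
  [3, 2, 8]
λ(A) = 3

Enumerate directed cycles and compute their means (weight / length). Sample:
  cycle 0 → 0: weight = 9, length = 1, mean = 9/1 ≈ 9.000
  cycle 1 → 1: weight = 8, length = 1, mean = 8/1 ≈ 8.000
  cycle 2 → 2: weight = 8, length = 1, mean = 8/1 ≈ 8.000
  cycle 0 → 1 → 0: weight = 10, length = 2, mean = 10/2 ≈ 5.000
  cycle 0 → 2 → 0: weight = 11, length = 2, mean = 11/2 ≈ 5.500
  cycle 1 → 0 → 1: weight = 10, length = 2, mean = 10/2 ≈ 5.000
Minimum mean = 3.000, attained e.g. along the cycle 1 → 2 → 1 with weight 6 and length 2. So λ(A) = 6/2 = 3.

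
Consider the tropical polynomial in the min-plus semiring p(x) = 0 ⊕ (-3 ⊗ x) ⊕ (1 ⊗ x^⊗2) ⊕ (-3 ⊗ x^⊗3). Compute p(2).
p(2) = -1

A tropical monomial a ⊗ x^⊗i evaluates to a + i · x. Evaluating each term at x = 2:
  Term 0 contributes 0 + 0 · 2 = 0
  Term 1 contributes -3 + 1 · 2 = -1
  Term 2 contributes 1 + 2 · 2 = 5
  Term 3 contributes -3 + 3 · 2 = 3
p(2) = ⊕ of these = min[0, -1, 5, 3] = -1.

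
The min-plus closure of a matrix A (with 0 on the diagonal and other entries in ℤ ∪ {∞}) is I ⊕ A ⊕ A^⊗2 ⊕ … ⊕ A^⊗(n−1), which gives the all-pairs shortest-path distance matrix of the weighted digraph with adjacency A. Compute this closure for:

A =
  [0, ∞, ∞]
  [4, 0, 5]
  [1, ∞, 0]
Closure =
  [0, ∞, ∞]
  [4, 0, 5]
  [1, ∞, 0]

This is the Floyd-Warshall all-pairs shortest-path computation. For each intermediate vertex k = 0, 1, …, 2, update dist[i][j] ← min(dist[i][j], dist[i][k] + dist[k][j]). The final matrix gives, for each (i, j), the minimum total weight of any directed path from i to j (possibly empty when i = j).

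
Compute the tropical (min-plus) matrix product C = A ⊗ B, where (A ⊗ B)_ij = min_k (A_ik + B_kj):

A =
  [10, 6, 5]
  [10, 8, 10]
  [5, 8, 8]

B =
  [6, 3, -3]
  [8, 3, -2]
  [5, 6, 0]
A ⊗ B =
  [10, 9, 4]
  [15, 11, 6]
  [11, 8, 2]

Apply the min-plus product entry-by-entry:
  C[0][0] = min over k of (A[0][0] + B[0][0] = 10 + 6 = 16, A[0][1] + B[1][0] = 6 + 8 = 14, A[0][2] + B[2][0] = 5 + 5 = 10) = 10 (attained at k = 2)
  C[0][1] = min over k of (A[0][0] + B[0][1] = 10 + 3 = 13, A[0][1] + B[1][1] = 6 + 3 = 9, A[0][2] + B[2][1] = 5 + 6 = 11) = 9 (attained at k = 1)
  C[0][2] = min over k of (A[0][0] + B[0][2] = 10 + -3 = 7, A[0][1] + B[1][2] = 6 + -2 = 4, A[0][2] + B[2][2] = 5 + 0 = 5) = 4 (attained at k = 1)
  C[1][0] = min over k of (A[1][0] + B[0][0] = 10 + 6 = 16, A[1][1] + B[1][0] = 8 + 8 = 16, A[1][2] + B[2][0] = 10 + 5 = 15) = 15 (attained at k = 2)
  C[1][1] = min over k of (A[1][0] + B[0][1] = 10 + 3 = 13, A[1][1] + B[1][1] = 8 + 3 = 11, A[1][2] + B[2][1] = 10 + 6 = 16) = 11 (attained at k = 1)
  C[1][2] = min over k of (A[1][0] + B[0][2] = 10 + -3 = 7, A[1][1] + B[1][2] = 8 + -2 = 6, A[1][2] + B[2][2] = 10 + 0 = 10) = 6 (attained at k = 1)
  C[2][0] = min over k of (A[2][0] + B[0][0] = 5 + 6 = 11, A[2][1] + B[1][0] = 8 + 8 = 16, A[2][2] + B[2][0] = 8 + 5 = 13) = 11 (attained at k = 0)
  C[2][1] = min over k of (A[2][0] + B[0][1] = 5 + 3 = 8, A[2][1] + B[1][1] = 8 + 3 = 11, A[2][2] + B[2][1] = 8 + 6 = 14) = 8 (attained at k = 0)
  C[2][2] = min over k of (A[2][0] + B[0][2] = 5 + -3 = 2, A[2][1] + B[1][2] = 8 + -2 = 6, A[2][2] + B[2][2] = 8 + 0 = 8) = 2 (attained at k = 0)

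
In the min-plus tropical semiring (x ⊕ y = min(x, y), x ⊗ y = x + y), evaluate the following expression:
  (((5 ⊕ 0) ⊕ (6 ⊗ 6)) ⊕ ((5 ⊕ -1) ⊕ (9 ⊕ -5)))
(((5 ⊕ 0) ⊕ (6 ⊗ 6)) ⊕ ((5 ⊕ -1) ⊕ (9 ⊕ -5))) = -5

Expand innermost to outermost. Recall ⊕ takes the minimum of its arguments and ⊗ takes their sum. Working out the expression (((5 ⊕ 0) ⊕ (6 ⊗ 6)) ⊕ ((5 ⊕ -1) ⊕ (9 ⊕ -5))) gives -5.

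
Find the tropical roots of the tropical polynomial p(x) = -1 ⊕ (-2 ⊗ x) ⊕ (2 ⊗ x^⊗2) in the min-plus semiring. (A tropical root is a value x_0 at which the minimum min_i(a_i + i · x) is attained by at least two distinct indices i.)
Roots: {-4, 1}

Each tropical root is a break point of the lower envelope of the lines y = a_i + i · x (there are 3 lines, with slopes 0, 1, ..., 2). Only the lines that attain the minimum somewhere contribute to roots; other lines are dominated. Here the surviving (envelope) indices are i = 2, i = 1, i = 0.
Intersections between consecutive envelope lines give the roots: for adjacent envelope indices i < j the intersection is x = (a_i − a_j) / (j − i). Reading off the sorted break points: {-4, 1}.
Verification: at each break x_0, at least two indices attain the minimum of min_i(a_i + i · x_0).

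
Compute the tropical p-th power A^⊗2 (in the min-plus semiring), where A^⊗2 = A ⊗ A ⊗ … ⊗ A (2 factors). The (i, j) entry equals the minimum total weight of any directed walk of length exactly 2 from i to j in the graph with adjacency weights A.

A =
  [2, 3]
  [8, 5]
A^⊗2 =
  [4, 5]
  [10, 10]

Each entry (A^⊗2)_ij equals the minimum over all length-2 walks i = v_0 → v_1 → … → v_2 = j of Σ_t A[v_t][v_{t+1}]. For example, for (i, j) = (0, 1) we minimise over 2 possible intermediate vertex sequences; the minimum is 5, attained along the walk 0 → 0 → 1.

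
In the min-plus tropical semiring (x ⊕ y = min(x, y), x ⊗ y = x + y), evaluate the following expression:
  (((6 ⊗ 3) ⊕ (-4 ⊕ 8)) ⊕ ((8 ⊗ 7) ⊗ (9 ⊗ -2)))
(((6 ⊗ 3) ⊕ (-4 ⊕ 8)) ⊕ ((8 ⊗ 7) ⊗ (9 ⊗ -2))) = -4

Expand innermost to outermost. Recall ⊕ takes the minimum of its arguments and ⊗ takes their sum. Working out the expression (((6 ⊗ 3) ⊕ (-4 ⊕ 8)) ⊕ ((8 ⊗ 7) ⊗ (9 ⊗ -2))) gives -4.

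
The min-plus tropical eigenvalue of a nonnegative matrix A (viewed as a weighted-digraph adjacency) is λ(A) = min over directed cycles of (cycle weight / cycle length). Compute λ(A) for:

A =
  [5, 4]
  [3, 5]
λ(A) = 7/2

Enumerate directed cycles and compute their means (weight / length). Sample:
  cycle 0 → 0: weight = 5, length = 1, mean = 5/1 ≈ 5.000
  cycle 1 → 1: weight = 5, length = 1, mean = 5/1 ≈ 5.000
  cycle 0 → 1 → 0: weight = 7, length = 2, mean = 7/2 ≈ 3.500
  cycle 1 → 0 → 1: weight = 7, length = 2, mean = 7/2 ≈ 3.500
Minimum mean = 3.500, attained e.g. along the cycle 0 → 1 → 0 with weight 7 and length 2. So λ(A) = 7/2 = 7/2.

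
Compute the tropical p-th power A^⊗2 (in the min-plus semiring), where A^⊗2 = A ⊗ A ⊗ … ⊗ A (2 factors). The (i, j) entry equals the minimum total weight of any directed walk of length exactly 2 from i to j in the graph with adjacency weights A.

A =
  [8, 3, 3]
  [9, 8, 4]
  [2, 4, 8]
A^⊗2 =
  [5, 7, 7]
  [6, 8, 12]
  [10, 5, 5]

Each entry (A^⊗2)_ij equals the minimum over all length-2 walks i = v_0 → v_1 → … → v_2 = j of Σ_t A[v_t][v_{t+1}]. For example, for (i, j) = (0, 2) we minimise over 3 possible intermediate vertex sequences; the minimum is 7, attained along the walk 0 → 1 → 2.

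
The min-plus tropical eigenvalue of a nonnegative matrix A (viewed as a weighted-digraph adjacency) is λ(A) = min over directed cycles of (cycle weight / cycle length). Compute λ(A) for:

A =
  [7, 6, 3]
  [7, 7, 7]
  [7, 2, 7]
λ(A) = 4

Enumerate directed cycles and compute their means (weight / length). Sample:
  cycle 0 → 0: weight = 7, length = 1, mean = 7/1 ≈ 7.000
  cycle 1 → 1: weight = 7, length = 1, mean = 7/1 ≈ 7.000
  cycle 2 → 2: weight = 7, length = 1, mean = 7/1 ≈ 7.000
  cycle 0 → 1 → 0: weight = 13, length = 2, mean = 13/2 ≈ 6.500
  cycle 0 → 2 → 0: weight = 10, length = 2, mean = 10/2 ≈ 5.000
  cycle 1 → 0 → 1: weight = 13, length = 2, mean = 13/2 ≈ 6.500
Minimum mean = 4.000, attained e.g. along the cycle 0 → 2 → 1 → 0 with weight 12 and length 3. So λ(A) = 12/3 = 4.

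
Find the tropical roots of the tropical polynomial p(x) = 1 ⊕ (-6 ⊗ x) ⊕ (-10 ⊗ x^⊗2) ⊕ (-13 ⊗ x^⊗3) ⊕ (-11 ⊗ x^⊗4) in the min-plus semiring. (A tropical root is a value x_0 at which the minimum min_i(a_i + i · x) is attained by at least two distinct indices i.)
Roots: {-2, 3, 4, 7}

Each tropical root is a break point of the lower envelope of the lines y = a_i + i · x (there are 5 lines, with slopes 0, 1, ..., 4). Only the lines that attain the minimum somewhere contribute to roots; other lines are dominated. Here the surviving (envelope) indices are i = 4, i = 3, i = 2, i = 1, i = 0.
Intersections between consecutive envelope lines give the roots: for adjacent envelope indices i < j the intersection is x = (a_i − a_j) / (j − i). Reading off the sorted break points: {-2, 3, 4, 7}.
Verification: at each break x_0, at least two indices attain the minimum of min_i(a_i + i · x_0).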